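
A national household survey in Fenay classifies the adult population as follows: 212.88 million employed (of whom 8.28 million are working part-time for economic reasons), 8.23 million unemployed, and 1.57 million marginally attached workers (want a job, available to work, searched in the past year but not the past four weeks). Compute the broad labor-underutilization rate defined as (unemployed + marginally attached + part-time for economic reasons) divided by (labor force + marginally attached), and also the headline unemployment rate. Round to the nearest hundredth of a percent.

Broad underutilization rate ≈ 8.12%; headline unemployment rate ≈ 3.72%.

Labor force = 212.88 + 8.23 = 221.11 million.
Numerator = 8.23 + 1.57 + 8.28 = 18.08 million.
Denominator = 221.11 + 1.57 = 222.68 million.
Broad rate = 18.08 / 222.68 = 8.12%.
Headline unemployment rate = 8.23 / 221.11 = 3.72%.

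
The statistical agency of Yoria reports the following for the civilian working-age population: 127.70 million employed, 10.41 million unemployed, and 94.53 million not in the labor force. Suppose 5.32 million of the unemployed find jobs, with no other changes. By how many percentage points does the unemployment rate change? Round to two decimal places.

Initially, labor force = 127.70 + 10.41 = 138.11 million, so u = 10.41/138.11 = 7.54%.
After the change, unemployed falls and employed rises by 5.32; labor force unchanged → E = 133.02, U = 5.09, labor force = 138.11 million.
New unemployment rate = 5.09 / 138.11 = 3.69%.
Change = 3.69% − 7.54% = −3.85 percentage points.

The unemployment rate changes by −3.85 percentage points.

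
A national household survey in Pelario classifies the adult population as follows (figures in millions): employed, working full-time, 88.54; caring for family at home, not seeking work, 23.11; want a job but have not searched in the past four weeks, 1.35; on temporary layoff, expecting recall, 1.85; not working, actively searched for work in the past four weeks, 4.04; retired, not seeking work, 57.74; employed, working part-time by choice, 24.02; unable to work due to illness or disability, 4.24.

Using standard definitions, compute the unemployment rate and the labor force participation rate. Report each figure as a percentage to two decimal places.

Unemployment rate ≈ 4.97%; labor force participation rate ≈ 57.81%.

Employed = 88.54 + 24.02 = 112.56 million.
Unemployed = 1.85 + 4.04 = 5.89 million (jobless and actively searching, or on temporary layoff).
Labor force = 112.56 + 5.89 = 118.45 million.
Not in labor force = 23.11 + 1.35 + 57.74 + 4.24 = 86.44 million (those not working and not actively searching are outside the labor force — including those who want a job but have given up searching).
Civilian working-age population = 118.45 + 86.44 = 204.89 million.
Unemployment rate = 5.89 / 118.45 = 4.97%.
Labor force participation rate = 118.45 / 204.89 = 57.81%.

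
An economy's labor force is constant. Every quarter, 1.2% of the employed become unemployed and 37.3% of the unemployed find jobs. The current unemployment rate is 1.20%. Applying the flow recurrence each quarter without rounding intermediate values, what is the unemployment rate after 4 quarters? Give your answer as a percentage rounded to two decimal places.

Unemployment rate after four quarters ≈ 2.84%.

With a fixed labor force, u_{t+1} = u_t + s·(1−u_t) − f·u_t = u_t·(1−s−f) + s.
Here 1−s−f = 0.615 and s = 0.012.
u_1 = 0.012000 × 0.615 + 0.012 = 0.019380.
u_2 = 0.019380 × 0.615 + 0.012 = 0.023919.
u_3 = 0.023919 × 0.615 + 0.012 = 0.026710.
u_4 = 0.026710 × 0.615 + 0.012 = 0.028427.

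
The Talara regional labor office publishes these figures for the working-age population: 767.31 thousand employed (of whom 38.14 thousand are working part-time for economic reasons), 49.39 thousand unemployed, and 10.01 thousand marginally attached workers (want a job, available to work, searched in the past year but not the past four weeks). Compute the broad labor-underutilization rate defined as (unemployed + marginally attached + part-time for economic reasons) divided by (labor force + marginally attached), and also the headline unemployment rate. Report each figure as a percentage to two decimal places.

Broad underutilization rate ≈ 11.80%; headline unemployment rate ≈ 6.05%.

Labor force = 767.31 + 49.39 = 816.70 thousand.
Numerator = 49.39 + 10.01 + 38.14 = 97.54 thousand.
Denominator = 816.70 + 10.01 = 826.71 thousand.
Broad rate = 97.54 / 826.71 = 11.80%.
Headline unemployment rate = 49.39 / 816.70 = 6.05%.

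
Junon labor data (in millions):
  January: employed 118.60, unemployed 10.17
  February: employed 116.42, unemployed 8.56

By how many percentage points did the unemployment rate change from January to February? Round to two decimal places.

The unemployment rate changed by −1.05 percentage points.

January: labor force = 118.60 + 10.17 = 128.77; u = 10.17/128.77 = 7.90%.
February: labor force = 116.42 + 8.56 = 124.98; u = 8.56/124.98 = 6.85%.
Change = 6.85% − 7.90% = −1.05 pp.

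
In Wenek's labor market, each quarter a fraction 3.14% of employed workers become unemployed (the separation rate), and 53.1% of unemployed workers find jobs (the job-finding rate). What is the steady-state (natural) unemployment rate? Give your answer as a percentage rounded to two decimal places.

At steady state the flows balance: s·E = f·U, so U/(E+U) = s/(s+f).
u* = 3.14 / (3.14 + 53.1) = 3.14 / 56.24 = 5.58%.

Steady-state unemployment rate ≈ 5.58%.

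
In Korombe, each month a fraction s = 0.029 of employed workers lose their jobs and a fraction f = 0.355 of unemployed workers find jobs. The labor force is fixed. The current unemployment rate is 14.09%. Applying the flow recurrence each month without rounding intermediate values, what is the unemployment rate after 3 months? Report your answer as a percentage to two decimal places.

With a fixed labor force, u_{t+1} = u_t + s·(1−u_t) − f·u_t = u_t·(1−s−f) + s.
Here 1−s−f = 0.616 and s = 0.029.
u_1 = 0.140900 × 0.616 + 0.029 = 0.115794.
u_2 = 0.115794 × 0.616 + 0.029 = 0.100329.
u_3 = 0.100329 × 0.616 + 0.029 = 0.090803.

Unemployment rate after three months ≈ 9.08%.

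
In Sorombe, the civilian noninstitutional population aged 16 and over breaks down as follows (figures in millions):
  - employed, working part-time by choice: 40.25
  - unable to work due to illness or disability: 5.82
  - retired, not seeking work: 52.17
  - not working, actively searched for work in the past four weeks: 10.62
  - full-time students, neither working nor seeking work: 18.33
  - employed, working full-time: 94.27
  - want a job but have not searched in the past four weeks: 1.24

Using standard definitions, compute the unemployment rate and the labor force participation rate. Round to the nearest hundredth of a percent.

Employed = 40.25 + 94.27 = 134.52 million.
Unemployed = 10.62 million.
Labor force = 134.52 + 10.62 = 145.14 million.
Not in labor force = 5.82 + 52.17 + 18.33 + 1.24 = 77.56 million (those not working and not actively searching are outside the labor force — including those who want a job but have given up searching).
Civilian working-age population = 145.14 + 77.56 = 222.70 million.
Unemployment rate = 10.62 / 145.14 = 7.32%.
Labor force participation rate = 145.14 / 222.70 = 65.17%.

Unemployment rate ≈ 7.32%; labor force participation rate ≈ 65.17%.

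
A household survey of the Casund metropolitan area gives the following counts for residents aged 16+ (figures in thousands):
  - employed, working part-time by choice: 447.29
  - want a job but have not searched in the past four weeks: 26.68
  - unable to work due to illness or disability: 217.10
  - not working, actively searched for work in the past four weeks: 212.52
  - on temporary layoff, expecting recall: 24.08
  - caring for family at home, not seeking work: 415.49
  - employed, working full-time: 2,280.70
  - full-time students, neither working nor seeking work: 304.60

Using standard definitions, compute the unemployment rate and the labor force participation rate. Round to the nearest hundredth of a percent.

Unemployment rate ≈ 7.98%; labor force participation rate ≈ 75.46%.

Employed = 447.29 + 2,280.70 = 2,727.99 thousand.
Unemployed = 212.52 + 24.08 = 236.60 thousand (jobless and actively searching, or on temporary layoff).
Labor force = 2,727.99 + 236.60 = 2,964.59 thousand.
Not in labor force = 26.68 + 217.10 + 415.49 + 304.60 = 963.87 thousand (those not working and not actively searching are outside the labor force — including those who want a job but have given up searching).
Civilian working-age population = 2,964.59 + 963.87 = 3,928.46 thousand.
Unemployment rate = 236.60 / 2,964.59 = 7.98%.
Labor force participation rate = 2,964.59 / 3,928.46 = 75.46%.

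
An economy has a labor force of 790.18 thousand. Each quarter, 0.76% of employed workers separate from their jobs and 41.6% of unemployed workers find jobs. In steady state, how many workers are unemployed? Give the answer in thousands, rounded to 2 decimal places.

Steady-state unemployment rate u* = s/(s+f) = 0.76/(0.76+41.6) = 0.017941.
Unemployed = u* × labor force = 0.017941 × 790.18 ≈ 14.18 thousand.

About 14.18 thousand are unemployed in steady state.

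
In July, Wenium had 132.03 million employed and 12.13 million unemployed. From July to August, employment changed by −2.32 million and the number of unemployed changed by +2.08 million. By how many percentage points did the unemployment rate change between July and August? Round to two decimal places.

July: labor force = 132.03 + 12.13 = 144.16; u = 12.13/144.16 = 8.41%.
August: labor force = 129.71 + 14.21 = 143.92; u = 14.21/143.92 = 9.87%.
Change = 9.87% − 8.41% = +1.46 pp.

The unemployment rate changed by +1.46 percentage points.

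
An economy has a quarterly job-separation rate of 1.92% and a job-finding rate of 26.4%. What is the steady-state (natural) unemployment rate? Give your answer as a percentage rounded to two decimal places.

At steady state the flows balance: s·E = f·U, so U/(E+U) = s/(s+f).
u* = 1.92 / (1.92 + 26.4) = 1.92 / 28.32 = 6.78%.

Steady-state unemployment rate ≈ 6.78%.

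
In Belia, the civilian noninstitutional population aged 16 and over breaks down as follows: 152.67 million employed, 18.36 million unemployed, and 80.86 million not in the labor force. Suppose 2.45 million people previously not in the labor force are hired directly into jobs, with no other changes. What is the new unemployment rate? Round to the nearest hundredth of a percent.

Initially, labor force = 152.67 + 18.36 = 171.03 million, so u = 18.36/171.03 = 10.73%.
After the change, employed and labor force both rise by 2.45; unemployed unchanged → E = 155.12, U = 18.36, labor force = 173.48 million.
New unemployment rate = 18.36 / 173.48 = 10.58%.

New unemployment rate ≈ 10.58%.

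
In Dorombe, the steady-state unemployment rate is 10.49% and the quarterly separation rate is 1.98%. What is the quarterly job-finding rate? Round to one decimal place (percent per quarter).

From u* = s/(s+f): f = s·(1−u)/u.
f = 1.98 × (1 − 0.1049) / 0.1049 = 1.7723 / 0.1049 ≈ 16.9% per quarter.

Job-finding rate ≈ 16.9% per quarter.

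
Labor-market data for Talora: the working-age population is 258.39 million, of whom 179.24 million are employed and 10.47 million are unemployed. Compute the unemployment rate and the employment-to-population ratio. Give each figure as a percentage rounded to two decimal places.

Unemployment rate ≈ 5.52%; employment-population ratio ≈ 69.37%.

Labor force = employed + unemployed = 179.24 + 10.47 = 189.71 million.
Unemployment rate = 10.47 / 189.71 = 5.52%.
Employment-population ratio = 179.24 / 258.39 = 69.37%.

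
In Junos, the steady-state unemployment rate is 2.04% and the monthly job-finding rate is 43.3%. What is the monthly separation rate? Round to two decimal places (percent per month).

From u* = s/(s+f): s = u·f/(1−u).
s = 0.0204 × 43.3 / (1 − 0.0204) = 0.8833 / 0.9796 ≈ 0.90% per month.

Separation rate ≈ 0.90% per month.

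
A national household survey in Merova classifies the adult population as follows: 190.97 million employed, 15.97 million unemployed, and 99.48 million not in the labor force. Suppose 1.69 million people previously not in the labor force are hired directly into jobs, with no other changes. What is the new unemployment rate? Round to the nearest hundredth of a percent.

Initially, labor force = 190.97 + 15.97 = 206.94 million, so u = 15.97/206.94 = 7.72%.
After the change, employed and labor force both rise by 1.69; unemployed unchanged → E = 192.66, U = 15.97, labor force = 208.63 million.
New unemployment rate = 15.97 / 208.63 = 7.65%.

New unemployment rate ≈ 7.65%.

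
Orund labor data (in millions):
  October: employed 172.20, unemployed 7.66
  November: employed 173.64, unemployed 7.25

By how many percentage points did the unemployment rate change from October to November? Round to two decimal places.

October: labor force = 172.20 + 7.66 = 179.86; u = 7.66/179.86 = 4.26%.
November: labor force = 173.64 + 7.25 = 180.89; u = 7.25/180.89 = 4.01%.
Change = 4.01% − 4.26% = −0.25 pp.

The unemployment rate changed by −0.25 percentage points.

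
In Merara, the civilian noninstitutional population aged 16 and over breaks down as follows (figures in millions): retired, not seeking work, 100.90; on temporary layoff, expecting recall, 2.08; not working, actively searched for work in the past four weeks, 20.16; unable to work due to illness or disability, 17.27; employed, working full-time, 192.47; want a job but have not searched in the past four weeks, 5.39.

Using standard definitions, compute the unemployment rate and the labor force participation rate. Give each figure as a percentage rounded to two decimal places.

Employed = 192.47 million.
Unemployed = 2.08 + 20.16 = 22.24 million (jobless and actively searching, or on temporary layoff).
Labor force = 192.47 + 22.24 = 214.71 million.
Not in labor force = 100.90 + 17.27 + 5.39 = 123.56 million (those not working and not actively searching are outside the labor force — including those who want a job but have given up searching).
Civilian working-age population = 214.71 + 123.56 = 338.27 million.
Unemployment rate = 22.24 / 214.71 = 10.36%.
Labor force participation rate = 214.71 / 338.27 = 63.47%.

Unemployment rate ≈ 10.36%; labor force participation rate ≈ 63.47%.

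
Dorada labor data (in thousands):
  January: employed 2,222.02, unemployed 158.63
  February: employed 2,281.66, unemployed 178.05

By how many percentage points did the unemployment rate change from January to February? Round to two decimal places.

The unemployment rate changed by +0.58 percentage points.

January: labor force = 2,222.02 + 158.63 = 2,380.65; u = 158.63/2,380.65 = 6.66%.
February: labor force = 2,281.66 + 178.05 = 2,459.71; u = 178.05/2,459.71 = 7.24%.
Change = 7.24% − 6.66% = +0.58 pp.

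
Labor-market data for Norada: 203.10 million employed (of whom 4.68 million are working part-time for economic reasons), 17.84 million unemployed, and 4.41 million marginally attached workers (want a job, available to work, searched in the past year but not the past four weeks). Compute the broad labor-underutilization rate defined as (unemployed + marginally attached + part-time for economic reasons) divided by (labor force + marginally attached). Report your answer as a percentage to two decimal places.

Labor force = 203.10 + 17.84 = 220.94 million.
Numerator = 17.84 + 4.41 + 4.68 = 26.93 million.
Denominator = 220.94 + 4.41 = 225.35 million.
Broad rate = 26.93 / 225.35 = 11.95%.

Broad underutilization rate ≈ 11.95%.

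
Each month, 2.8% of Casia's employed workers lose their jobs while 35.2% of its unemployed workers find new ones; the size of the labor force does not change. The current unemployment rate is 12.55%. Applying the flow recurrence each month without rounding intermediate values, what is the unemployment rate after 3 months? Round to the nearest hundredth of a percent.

With a fixed labor force, u_{t+1} = u_t + s·(1−u_t) − f·u_t = u_t·(1−s−f) + s.
Here 1−s−f = 0.620 and s = 0.028.
u_1 = 0.125500 × 0.620 + 0.028 = 0.105810.
u_2 = 0.105810 × 0.620 + 0.028 = 0.093602.
u_3 = 0.093602 × 0.620 + 0.028 = 0.086033.

Unemployment rate after three months ≈ 8.60%.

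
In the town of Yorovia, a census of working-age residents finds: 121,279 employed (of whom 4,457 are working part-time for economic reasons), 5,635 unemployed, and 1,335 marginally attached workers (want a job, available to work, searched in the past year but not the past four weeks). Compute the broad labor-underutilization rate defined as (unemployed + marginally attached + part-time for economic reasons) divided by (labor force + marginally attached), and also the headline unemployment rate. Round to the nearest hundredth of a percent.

Labor force = 121,279 + 5,635 = 126,914.
Numerator = 5,635 + 1,335 + 4,457 = 11,427.
Denominator = 126,914 + 1,335 = 128,249.
Broad rate = 11,427 / 128,249 = 8.91%.
Headline unemployment rate = 5,635 / 126,914 = 4.44%.

Broad underutilization rate ≈ 8.91%; headline unemployment rate ≈ 4.44%.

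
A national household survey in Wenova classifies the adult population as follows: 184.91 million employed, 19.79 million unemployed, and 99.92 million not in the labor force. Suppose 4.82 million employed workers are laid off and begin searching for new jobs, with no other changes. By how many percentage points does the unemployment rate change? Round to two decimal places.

Initially, labor force = 184.91 + 19.79 = 204.70 million, so u = 19.79/204.70 = 9.67%.
After the change, employed falls and unemployed rises by 4.82; labor force unchanged → E = 180.09, U = 24.61, labor force = 204.70 million.
New unemployment rate = 24.61 / 204.70 = 12.02%.
Change = 12.02% − 9.67% = +2.35 percentage points.

The unemployment rate changes by +2.35 percentage points.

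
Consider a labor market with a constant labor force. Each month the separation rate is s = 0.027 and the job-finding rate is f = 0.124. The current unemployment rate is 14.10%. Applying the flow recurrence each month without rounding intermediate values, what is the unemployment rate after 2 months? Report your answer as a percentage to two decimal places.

Unemployment rate after two months ≈ 15.16%.

With a fixed labor force, u_{t+1} = u_t + s·(1−u_t) − f·u_t = u_t·(1−s−f) + s.
Here 1−s−f = 0.849 and s = 0.027.
u_1 = 0.141000 × 0.849 + 0.027 = 0.146709.
u_2 = 0.146709 × 0.849 + 0.027 = 0.151556.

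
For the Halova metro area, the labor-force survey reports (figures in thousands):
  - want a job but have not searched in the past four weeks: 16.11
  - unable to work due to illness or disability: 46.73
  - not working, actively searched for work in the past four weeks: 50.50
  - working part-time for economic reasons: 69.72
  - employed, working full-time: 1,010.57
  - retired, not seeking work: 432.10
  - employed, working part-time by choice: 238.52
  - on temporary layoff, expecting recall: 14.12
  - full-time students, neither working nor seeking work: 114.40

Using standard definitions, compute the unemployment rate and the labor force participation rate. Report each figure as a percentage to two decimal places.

Unemployment rate ≈ 4.67%; labor force participation rate ≈ 69.42%.

Employed = 69.72 + 1,010.57 + 238.52 = 1,318.81 thousand (anyone who worked, including part-time for economic reasons, counts as employed).
Unemployed = 50.50 + 14.12 = 64.62 thousand (jobless and actively searching, or on temporary layoff).
Labor force = 1,318.81 + 64.62 = 1,383.43 thousand.
Not in labor force = 16.11 + 46.73 + 432.10 + 114.40 = 609.34 thousand (those not working and not actively searching are outside the labor force — including those who want a job but have given up searching).
Civilian working-age population = 1,383.43 + 609.34 = 1,992.77 thousand.
Unemployment rate = 64.62 / 1,383.43 = 4.67%.
Labor force participation rate = 1,383.43 / 1,992.77 = 69.42%.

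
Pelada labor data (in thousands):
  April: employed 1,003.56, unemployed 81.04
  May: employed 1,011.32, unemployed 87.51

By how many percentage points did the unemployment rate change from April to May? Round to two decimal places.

The unemployment rate changed by +0.49 percentage points.

April: labor force = 1,003.56 + 81.04 = 1,084.60; u = 81.04/1,084.60 = 7.47%.
May: labor force = 1,011.32 + 87.51 = 1,098.83; u = 87.51/1,098.83 = 7.96%.
Change = 7.96% − 7.47% = +0.49 pp.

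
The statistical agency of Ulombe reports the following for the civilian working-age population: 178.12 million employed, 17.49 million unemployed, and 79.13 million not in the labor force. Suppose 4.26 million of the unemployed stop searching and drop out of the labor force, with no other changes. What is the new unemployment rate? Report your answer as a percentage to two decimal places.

Initially, labor force = 178.12 + 17.49 = 195.61 million, so u = 17.49/195.61 = 8.94%.
After the change, unemployed and labor force both fall by 4.26 → E = 178.12, U = 13.23, labor force = 191.35 million.
New unemployment rate = 13.23 / 191.35 = 6.91%.

New unemployment rate ≈ 6.91%.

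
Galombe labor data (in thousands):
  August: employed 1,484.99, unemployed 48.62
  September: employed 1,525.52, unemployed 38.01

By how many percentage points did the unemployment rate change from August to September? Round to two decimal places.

The unemployment rate changed by −0.74 percentage points.

August: labor force = 1,484.99 + 48.62 = 1,533.61; u = 48.62/1,533.61 = 3.17%.
September: labor force = 1,525.52 + 38.01 = 1,563.53; u = 38.01/1,563.53 = 2.43%.
Change = 2.43% − 3.17% = −0.74 pp.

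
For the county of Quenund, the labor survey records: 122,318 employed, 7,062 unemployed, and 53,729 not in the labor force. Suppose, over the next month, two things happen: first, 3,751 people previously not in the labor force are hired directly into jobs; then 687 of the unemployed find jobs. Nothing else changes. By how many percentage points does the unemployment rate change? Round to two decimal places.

Initially, labor force = 122,318 + 7,062 = 129,380, so u = 7,062/129,380 = 5.46%.
After the first change, employed and labor force both rise by 3,751; unemployed unchanged → E = 126,069, U = 7,062, labor force = 133,131.
After the second change, unemployed falls and employed rises by 687; labor force unchanged → E = 126,756, U = 6,375, labor force = 133,131.
New unemployment rate = 6,375 / 133,131 = 4.79%.
Change = 4.79% − 5.46% = −0.67 percentage points.

The unemployment rate changes by −0.67 percentage points.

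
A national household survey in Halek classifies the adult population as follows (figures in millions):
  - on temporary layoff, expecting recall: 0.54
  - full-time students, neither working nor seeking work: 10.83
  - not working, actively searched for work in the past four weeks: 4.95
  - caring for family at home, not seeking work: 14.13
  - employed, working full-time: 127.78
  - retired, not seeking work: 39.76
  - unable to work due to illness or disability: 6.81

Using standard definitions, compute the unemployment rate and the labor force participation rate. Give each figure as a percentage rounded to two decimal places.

Employed = 127.78 million.
Unemployed = 0.54 + 4.95 = 5.49 million (jobless and actively searching, or on temporary layoff).
Labor force = 127.78 + 5.49 = 133.27 million.
Not in labor force = 10.83 + 14.13 + 39.76 + 6.81 = 71.53 million (those not working and not actively searching are outside the labor force).
Civilian working-age population = 133.27 + 71.53 = 204.80 million.
Unemployment rate = 5.49 / 133.27 = 4.12%.
Labor force participation rate = 133.27 / 204.80 = 65.07%.

Unemployment rate ≈ 4.12%; labor force participation rate ≈ 65.07%.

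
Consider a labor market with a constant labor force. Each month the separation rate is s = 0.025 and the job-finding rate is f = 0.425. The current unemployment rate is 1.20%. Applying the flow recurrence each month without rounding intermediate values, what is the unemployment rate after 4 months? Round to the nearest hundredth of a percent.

With a fixed labor force, u_{t+1} = u_t + s·(1−u_t) − f·u_t = u_t·(1−s−f) + s.
Here 1−s−f = 0.550 and s = 0.025.
u_1 = 0.012000 × 0.550 + 0.025 = 0.031600.
u_2 = 0.031600 × 0.550 + 0.025 = 0.042380.
u_3 = 0.042380 × 0.550 + 0.025 = 0.048309.
u_4 = 0.048309 × 0.550 + 0.025 = 0.051570.

Unemployment rate after four months ≈ 5.16%.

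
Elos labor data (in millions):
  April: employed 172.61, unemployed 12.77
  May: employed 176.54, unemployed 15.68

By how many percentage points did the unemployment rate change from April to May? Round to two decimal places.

April: labor force = 172.61 + 12.77 = 185.38; u = 12.77/185.38 = 6.89%.
May: labor force = 176.54 + 15.68 = 192.22; u = 15.68/192.22 = 8.16%.
Change = 8.16% − 6.89% = +1.27 pp.

The unemployment rate changed by +1.27 percentage points.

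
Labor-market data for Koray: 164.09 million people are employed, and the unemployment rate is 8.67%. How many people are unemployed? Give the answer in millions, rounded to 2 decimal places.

About 15.58 million are unemployed.

Let U be the number unemployed. The labor force is E + U, and U/(E+U) = 0.0867.
So U = 0.0867 × 164.09 / (1 − 0.0867) = 14.2266 / 0.9133 ≈ 15.58 million.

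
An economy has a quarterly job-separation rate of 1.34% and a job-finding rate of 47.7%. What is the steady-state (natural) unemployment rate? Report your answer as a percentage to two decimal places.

At steady state the flows balance: s·E = f·U, so U/(E+U) = s/(s+f).
u* = 1.34 / (1.34 + 47.7) = 1.34 / 49.04 = 2.73%.

Steady-state unemployment rate ≈ 2.73%.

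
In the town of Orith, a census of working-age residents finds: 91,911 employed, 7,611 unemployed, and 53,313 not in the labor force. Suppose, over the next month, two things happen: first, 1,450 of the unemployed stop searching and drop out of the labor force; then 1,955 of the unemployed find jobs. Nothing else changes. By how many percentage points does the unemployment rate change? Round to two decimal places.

The unemployment rate changes by −3.36 percentage points.

Initially, labor force = 91,911 + 7,611 = 99,522, so u = 7,611/99,522 = 7.65%.
After the first change, unemployed and labor force both fall by 1,450 → E = 91,911, U = 6,161, labor force = 98,072.
After the second change, unemployed falls and employed rises by 1,955; labor force unchanged → E = 93,866, U = 4,206, labor force = 98,072.
New unemployment rate = 4,206 / 98,072 = 4.29%.
Change = 4.29% − 7.65% = −3.36 percentage points.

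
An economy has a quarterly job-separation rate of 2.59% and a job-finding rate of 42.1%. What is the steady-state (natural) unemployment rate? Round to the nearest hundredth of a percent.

At steady state the flows balance: s·E = f·U, so U/(E+U) = s/(s+f).
u* = 2.59 / (2.59 + 42.1) = 2.59 / 44.69 = 5.80%.

Steady-state unemployment rate ≈ 5.80%.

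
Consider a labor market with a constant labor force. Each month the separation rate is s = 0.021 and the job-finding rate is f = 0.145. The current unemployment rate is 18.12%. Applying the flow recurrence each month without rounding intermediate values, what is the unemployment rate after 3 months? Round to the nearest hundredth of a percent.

Unemployment rate after three months ≈ 15.82%.

With a fixed labor force, u_{t+1} = u_t + s·(1−u_t) − f·u_t = u_t·(1−s−f) + s.
Here 1−s−f = 0.834 and s = 0.021.
u_1 = 0.181200 × 0.834 + 0.021 = 0.172121.
u_2 = 0.172121 × 0.834 + 0.021 = 0.164549.
u_3 = 0.164549 × 0.834 + 0.021 = 0.158234.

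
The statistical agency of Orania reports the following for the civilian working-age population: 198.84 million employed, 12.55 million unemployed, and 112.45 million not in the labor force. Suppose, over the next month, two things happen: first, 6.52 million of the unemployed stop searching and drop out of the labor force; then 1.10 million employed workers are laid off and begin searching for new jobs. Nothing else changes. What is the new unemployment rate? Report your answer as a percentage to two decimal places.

Initially, labor force = 198.84 + 12.55 = 211.39 million, so u = 12.55/211.39 = 5.94%.
After the first change, unemployed and labor force both fall by 6.52 → E = 198.84, U = 6.03, labor force = 204.87 million.
After the second change, employed falls and unemployed rises by 1.10; labor force unchanged → E = 197.74, U = 7.13, labor force = 204.87 million.
New unemployment rate = 7.13 / 204.87 = 3.48%.

New unemployment rate ≈ 3.48%.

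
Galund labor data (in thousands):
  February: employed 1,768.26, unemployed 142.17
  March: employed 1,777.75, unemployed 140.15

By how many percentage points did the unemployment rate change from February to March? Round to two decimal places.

February: labor force = 1,768.26 + 142.17 = 1,910.43; u = 142.17/1,910.43 = 7.44%.
March: labor force = 1,777.75 + 140.15 = 1,917.90; u = 140.15/1,917.90 = 7.31%.
Change = 7.31% − 7.44% = −0.13 pp.

The unemployment rate changed by −0.13 percentage points.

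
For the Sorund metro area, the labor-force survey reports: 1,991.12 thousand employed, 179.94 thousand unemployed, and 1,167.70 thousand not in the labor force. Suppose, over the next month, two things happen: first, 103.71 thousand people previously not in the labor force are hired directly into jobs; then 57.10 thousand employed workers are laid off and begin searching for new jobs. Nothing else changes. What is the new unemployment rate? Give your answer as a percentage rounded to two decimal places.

New unemployment rate ≈ 10.42%.

Initially, labor force = 1,991.12 + 179.94 = 2,171.06 thousand, so u = 179.94/2,171.06 = 8.29%.
After the first change, employed and labor force both rise by 103.71; unemployed unchanged → E = 2,094.83, U = 179.94, labor force = 2,274.77 thousand.
After the second change, employed falls and unemployed rises by 57.10; labor force unchanged → E = 2,037.73, U = 237.04, labor force = 2,274.77 thousand.
New unemployment rate = 237.04 / 2,274.77 = 10.42%.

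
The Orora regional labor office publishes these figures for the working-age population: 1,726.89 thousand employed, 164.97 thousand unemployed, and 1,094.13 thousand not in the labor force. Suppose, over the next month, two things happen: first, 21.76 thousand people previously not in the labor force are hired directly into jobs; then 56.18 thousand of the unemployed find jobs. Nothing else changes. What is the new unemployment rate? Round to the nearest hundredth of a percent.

Initially, labor force = 1,726.89 + 164.97 = 1,891.86 thousand, so u = 164.97/1,891.86 = 8.72%.
After the first change, employed and labor force both rise by 21.76; unemployed unchanged → E = 1,748.65, U = 164.97, labor force = 1,913.62 thousand.
After the second change, unemployed falls and employed rises by 56.18; labor force unchanged → E = 1,804.83, U = 108.79, labor force = 1,913.62 thousand.
New unemployment rate = 108.79 / 1,913.62 = 5.69%.

New unemployment rate ≈ 5.69%.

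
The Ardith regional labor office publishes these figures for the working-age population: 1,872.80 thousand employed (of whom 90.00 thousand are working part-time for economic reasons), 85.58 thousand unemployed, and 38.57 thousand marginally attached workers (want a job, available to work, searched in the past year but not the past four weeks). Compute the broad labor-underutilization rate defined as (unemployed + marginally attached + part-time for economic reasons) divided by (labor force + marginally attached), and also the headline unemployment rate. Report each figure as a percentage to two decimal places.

Broad underutilization rate ≈ 10.72%; headline unemployment rate ≈ 4.37%.

Labor force = 1,872.80 + 85.58 = 1,958.38 thousand.
Numerator = 85.58 + 38.57 + 90.00 = 214.15 thousand.
Denominator = 1,958.38 + 38.57 = 1,996.95 thousand.
Broad rate = 214.15 / 1,996.95 = 10.72%.
Headline unemployment rate = 85.58 / 1,958.38 = 4.37%.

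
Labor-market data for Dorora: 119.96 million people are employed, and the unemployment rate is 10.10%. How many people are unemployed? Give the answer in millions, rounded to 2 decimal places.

Let U be the number unemployed. The labor force is E + U, and U/(E+U) = 0.1010.
So U = 0.1010 × 119.96 / (1 − 0.1010) = 12.1160 / 0.8990 ≈ 13.48 million.

About 13.48 million are unemployed.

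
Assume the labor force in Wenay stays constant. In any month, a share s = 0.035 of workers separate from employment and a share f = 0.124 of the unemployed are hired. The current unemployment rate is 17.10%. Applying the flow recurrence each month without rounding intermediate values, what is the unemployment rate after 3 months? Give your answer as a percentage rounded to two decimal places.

Unemployment rate after three months ≈ 19.09%.

With a fixed labor force, u_{t+1} = u_t + s·(1−u_t) − f·u_t = u_t·(1−s−f) + s.
Here 1−s−f = 0.841 and s = 0.035.
u_1 = 0.171000 × 0.841 + 0.035 = 0.178811.
u_2 = 0.178811 × 0.841 + 0.035 = 0.185380.
u_3 = 0.185380 × 0.841 + 0.035 = 0.190905.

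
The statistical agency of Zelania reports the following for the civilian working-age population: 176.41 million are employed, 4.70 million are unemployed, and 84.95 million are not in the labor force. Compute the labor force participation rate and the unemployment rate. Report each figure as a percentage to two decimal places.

Labor force participation rate ≈ 68.07%; unemployment rate ≈ 2.60%.

Labor force = employed + unemployed = 176.41 + 4.70 = 181.11 million.
Working-age population = 181.11 + 84.95 = 266.06 million.
Unemployment rate = 4.70 / 181.11 = 2.60%.
Labor force participation rate = 181.11 / 266.06 = 68.07%.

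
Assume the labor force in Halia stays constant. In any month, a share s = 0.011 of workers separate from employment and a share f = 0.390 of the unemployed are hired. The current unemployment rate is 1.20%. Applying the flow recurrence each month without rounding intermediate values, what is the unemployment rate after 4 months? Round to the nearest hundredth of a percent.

Unemployment rate after four months ≈ 2.54%.

With a fixed labor force, u_{t+1} = u_t + s·(1−u_t) − f·u_t = u_t·(1−s−f) + s.
Here 1−s−f = 0.599 and s = 0.011.
u_1 = 0.012000 × 0.599 + 0.011 = 0.018188.
u_2 = 0.018188 × 0.599 + 0.011 = 0.021895.
u_3 = 0.021895 × 0.599 + 0.011 = 0.024115.
u_4 = 0.024115 × 0.599 + 0.011 = 0.025445.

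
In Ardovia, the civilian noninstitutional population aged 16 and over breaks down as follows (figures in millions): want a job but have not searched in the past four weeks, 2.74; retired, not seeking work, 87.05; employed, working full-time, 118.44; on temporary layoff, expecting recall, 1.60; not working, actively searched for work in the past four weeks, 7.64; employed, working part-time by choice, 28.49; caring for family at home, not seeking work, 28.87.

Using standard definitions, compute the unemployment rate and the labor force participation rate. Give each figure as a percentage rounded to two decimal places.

Unemployment rate ≈ 5.92%; labor force participation rate ≈ 56.82%.

Employed = 118.44 + 28.49 = 146.93 million.
Unemployed = 1.60 + 7.64 = 9.24 million (jobless and actively searching, or on temporary layoff).
Labor force = 146.93 + 9.24 = 156.17 million.
Not in labor force = 2.74 + 87.05 + 28.87 = 118.66 million (those not working and not actively searching are outside the labor force — including those who want a job but have given up searching).
Civilian working-age population = 156.17 + 118.66 = 274.83 million.
Unemployment rate = 9.24 / 156.17 = 5.92%.
Labor force participation rate = 156.17 / 274.83 = 56.82%.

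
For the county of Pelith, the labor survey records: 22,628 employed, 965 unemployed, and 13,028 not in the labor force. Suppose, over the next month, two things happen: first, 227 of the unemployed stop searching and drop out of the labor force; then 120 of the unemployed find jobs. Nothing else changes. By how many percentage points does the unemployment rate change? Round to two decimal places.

Initially, labor force = 22,628 + 965 = 23,593, so u = 965/23,593 = 4.09%.
After the first change, unemployed and labor force both fall by 227 → E = 22,628, U = 738, labor force = 23,366.
After the second change, unemployed falls and employed rises by 120; labor force unchanged → E = 22,748, U = 618, labor force = 23,366.
New unemployment rate = 618 / 23,366 = 2.64%.
Change = 2.64% − 4.09% = −1.45 percentage points.

The unemployment rate changes by −1.45 percentage points.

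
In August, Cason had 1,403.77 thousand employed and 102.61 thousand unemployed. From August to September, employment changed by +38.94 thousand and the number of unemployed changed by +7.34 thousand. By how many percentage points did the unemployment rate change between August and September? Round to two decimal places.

The unemployment rate changed by +0.27 percentage points.

August: labor force = 1,403.77 + 102.61 = 1,506.38; u = 102.61/1,506.38 = 6.81%.
September: labor force = 1,442.71 + 109.95 = 1,552.66; u = 109.95/1,552.66 = 7.08%.
Change = 7.08% − 6.81% = +0.27 pp.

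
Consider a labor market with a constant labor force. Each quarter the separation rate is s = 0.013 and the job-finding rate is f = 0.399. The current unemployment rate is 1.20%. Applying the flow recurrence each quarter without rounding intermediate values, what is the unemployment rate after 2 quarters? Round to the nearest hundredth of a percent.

Unemployment rate after two quarters ≈ 2.48%.

With a fixed labor force, u_{t+1} = u_t + s·(1−u_t) − f·u_t = u_t·(1−s−f) + s.
Here 1−s−f = 0.588 and s = 0.013.
u_1 = 0.012000 × 0.588 + 0.013 = 0.020056.
u_2 = 0.020056 × 0.588 + 0.013 = 0.024793.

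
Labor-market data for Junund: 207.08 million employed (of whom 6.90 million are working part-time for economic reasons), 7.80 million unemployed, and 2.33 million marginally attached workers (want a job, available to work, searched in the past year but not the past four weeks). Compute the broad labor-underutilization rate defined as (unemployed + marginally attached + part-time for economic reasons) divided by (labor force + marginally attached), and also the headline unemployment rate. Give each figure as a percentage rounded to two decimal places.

Broad underutilization rate ≈ 7.84%; headline unemployment rate ≈ 3.63%.

Labor force = 207.08 + 7.80 = 214.88 million.
Numerator = 7.80 + 2.33 + 6.90 = 17.03 million.
Denominator = 214.88 + 2.33 = 217.21 million.
Broad rate = 17.03 / 217.21 = 7.84%.
Headline unemployment rate = 7.80 / 214.88 = 3.63%.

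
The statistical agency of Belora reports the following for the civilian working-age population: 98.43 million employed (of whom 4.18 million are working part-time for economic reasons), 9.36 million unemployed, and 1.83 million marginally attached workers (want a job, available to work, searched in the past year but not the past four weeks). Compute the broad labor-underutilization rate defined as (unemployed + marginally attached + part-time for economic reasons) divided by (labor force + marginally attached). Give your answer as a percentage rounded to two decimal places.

Labor force = 98.43 + 9.36 = 107.79 million.
Numerator = 9.36 + 1.83 + 4.18 = 15.37 million.
Denominator = 107.79 + 1.83 = 109.62 million.
Broad rate = 15.37 / 109.62 = 14.02%.

Broad underutilization rate ≈ 14.02%.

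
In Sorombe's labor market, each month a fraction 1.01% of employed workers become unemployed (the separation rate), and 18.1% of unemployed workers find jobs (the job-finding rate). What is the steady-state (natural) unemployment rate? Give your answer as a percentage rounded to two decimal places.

Steady-state unemployment rate ≈ 5.29%.

At steady state the flows balance: s·E = f·U, so U/(E+U) = s/(s+f).
u* = 1.01 / (1.01 + 18.1) = 1.01 / 19.11 = 5.29%.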